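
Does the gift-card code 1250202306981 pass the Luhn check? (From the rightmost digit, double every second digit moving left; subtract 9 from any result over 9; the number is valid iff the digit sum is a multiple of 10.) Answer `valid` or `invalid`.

valid

From the right, keep odd positions and double even positions (subtract 9 from any doubled value over 9):
  doubled (positions 2,4,...): 7 3 6 0 0 4 → sum 20
  kept (positions 1,3,...): 1 9 0 2 2 5 1 → sum 20
Total = 40.
40 mod 10 = 0, so the number is valid.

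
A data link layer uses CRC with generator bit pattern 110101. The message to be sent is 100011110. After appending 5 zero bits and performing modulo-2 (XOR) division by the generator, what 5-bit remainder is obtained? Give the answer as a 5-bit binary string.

Append 5 zeros: 10001111000000. Divide by 110101 (XOR where the leading bit is 1):
  pos 0: 100011 XOR 110101 = 010110
  pos 1: 101101 XOR 110101 = 011000
  pos 2: 110001 XOR 110101 = 000100
  pos 5: 100000 XOR 110101 = 010101
  pos 6: 101010 XOR 110101 = 011111
  pos 7: 111110 XOR 110101 = 001011
Remainder (last 5 bits) = 10110. This is the CRC / FCS.

10110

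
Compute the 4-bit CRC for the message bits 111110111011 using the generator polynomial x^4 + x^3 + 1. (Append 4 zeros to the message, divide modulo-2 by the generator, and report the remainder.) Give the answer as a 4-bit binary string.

Append 4 zeros: 1111101110110000. Divide by 11001 (XOR where the leading bit is 1):
  pos 0: 11111 XOR 11001 = 00110
  pos 2: 11001 XOR 11001 = 00000
  pos 7: 11011 XOR 11001 = 00010
  pos 10: 10000 XOR 11001 = 01001
  pos 11: 10010 XOR 11001 = 01011
Remainder (last 4 bits) = 1011. This is the CRC / FCS.

1011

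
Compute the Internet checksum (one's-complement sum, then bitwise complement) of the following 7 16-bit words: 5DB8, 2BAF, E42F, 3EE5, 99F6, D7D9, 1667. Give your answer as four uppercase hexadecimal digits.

CB4B

One's-complement addition (fold any carry out of bit 15 back into bit 0):
  0x5DB8 + 0x2BAF = 0x08967
  0x8967 + 0xE42F = 0x16D96 → wrap carry → 0x6D97
  0x6D97 + 0x3EE5 = 0x0AC7C
  0xAC7C + 0x99F6 = 0x14672 → wrap carry → 0x4673
  0x4673 + 0xD7D9 = 0x11E4C → wrap carry → 0x1E4D
  0x1E4D + 0x1667 = 0x034B4
One's-complement sum = 0x34B4.
Checksum = ~0x34B4 & 0xFFFF = 0xCB4B.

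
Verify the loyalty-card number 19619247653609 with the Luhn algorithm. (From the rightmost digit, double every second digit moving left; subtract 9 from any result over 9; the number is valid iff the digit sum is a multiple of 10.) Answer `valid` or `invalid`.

From the right, keep odd positions and double even positions (subtract 9 from any doubled value over 9):
  doubled (positions 2,4,...): 0 6 3 8 9 3 2 → sum 31
  kept (positions 1,3,...): 9 6 5 7 2 1 9 → sum 39
Total = 70.
70 mod 10 = 0, so the number is valid.

valid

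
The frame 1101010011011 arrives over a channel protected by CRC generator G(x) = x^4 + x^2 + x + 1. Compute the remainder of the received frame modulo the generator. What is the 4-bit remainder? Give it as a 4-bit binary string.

Modulo-2 division of 1101010011011 by 10111:
  pos 0: 11010 XOR 10111 = 01101
  pos 1: 11011 XOR 10111 = 01100
  pos 2: 11000 XOR 10111 = 01111
  pos 3: 11110 XOR 10111 = 01001
  pos 4: 10011 XOR 10111 = 00100
  pos 6: 10010 XOR 10111 = 00101
  pos 8: 10111 XOR 10111 = 00000
Remainder = 0000 (zero — the frame passes the CRC check).

0000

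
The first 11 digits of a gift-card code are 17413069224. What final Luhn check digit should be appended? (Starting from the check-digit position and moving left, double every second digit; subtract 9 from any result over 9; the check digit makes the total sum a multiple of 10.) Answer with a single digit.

0

Partial digits right→left: 4 2 2 9 6 0 3 1 4 7 1
Double every second digit counting from the check-digit position (so the 1st, 3rd, 5th, ... of the partial from the right).
  doubled (with −9 where >9): 8 4 3 6 8 2 → sum 31
  kept as-is: 2 9 0 1 7 → sum 19
Total = 31 + 19 = 50.
Check digit = (10 − (50 mod 10)) mod 10 = 0.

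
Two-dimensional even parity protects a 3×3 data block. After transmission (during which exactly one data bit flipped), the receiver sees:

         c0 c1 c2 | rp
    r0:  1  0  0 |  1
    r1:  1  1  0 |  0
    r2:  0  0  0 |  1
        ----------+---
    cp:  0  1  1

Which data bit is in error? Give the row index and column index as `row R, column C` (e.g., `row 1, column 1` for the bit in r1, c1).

Recompute each row's even parity and compare to rp:
  r0: data parity 1, sent rp 1 → ok
  r1: data parity 0, sent rp 0 → ok
  r2: data parity 0, sent rp 1 → mismatch
Recompute each column's even parity and compare to cp:
  c0: data parity 0, sent cp 0 → ok
  c1: data parity 1, sent cp 1 → ok
  c2: data parity 0, sent cp 1 → mismatch
Exactly one row (r2) and one column (c2) fail → the flipped bit is at their intersection.

row 2, column 2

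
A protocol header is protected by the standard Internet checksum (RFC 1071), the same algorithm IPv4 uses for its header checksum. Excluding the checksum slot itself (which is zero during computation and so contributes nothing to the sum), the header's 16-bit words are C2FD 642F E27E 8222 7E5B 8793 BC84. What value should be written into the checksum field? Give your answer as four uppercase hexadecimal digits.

B1BD

One's-complement addition (fold any carry out of bit 15 back into bit 0):
  0xC2FD + 0x642F = 0x1272C → wrap carry → 0x272D
  0x272D + 0xE27E = 0x109AB → wrap carry → 0x09AC
  0x09AC + 0x8222 = 0x08BCE
  0x8BCE + 0x7E5B = 0x10A29 → wrap carry → 0x0A2A
  0x0A2A + 0x8793 = 0x091BD
  0x91BD + 0xBC84 = 0x14E41 → wrap carry → 0x4E42
One's-complement sum = 0x4E42.
Checksum = ~0x4E42 & 0xFFFF = 0xB1BD.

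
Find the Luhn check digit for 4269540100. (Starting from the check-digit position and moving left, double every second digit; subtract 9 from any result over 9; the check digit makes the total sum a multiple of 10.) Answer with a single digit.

2

Partial digits right→left: 0 0 1 0 4 5 9 6 2 4
Double every second digit counting from the check-digit position (so the 1st, 3rd, 5th, ... of the partial from the right).
  doubled (with −9 where >9): 0 2 8 9 4 → sum 23
  kept as-is: 0 0 5 6 4 → sum 15
Total = 23 + 15 = 38.
Check digit = (10 − (38 mod 10)) mod 10 = 2.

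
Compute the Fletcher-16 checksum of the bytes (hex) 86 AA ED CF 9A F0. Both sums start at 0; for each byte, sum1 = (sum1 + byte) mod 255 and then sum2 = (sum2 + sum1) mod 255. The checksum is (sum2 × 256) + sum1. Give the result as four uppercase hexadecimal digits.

C97A

Running sums (mod 255):
  after byte 0 (86): sum1=134, sum2=134
  after byte 1 (AA): sum1=49, sum2=183
  after byte 2 (ED): sum1=31, sum2=214
  after byte 3 (CF): sum1=238, sum2=197
  after byte 4 (9A): sum1=137, sum2=79
  after byte 5 (F0): sum1=122, sum2=201
Checksum = sum2·256 + sum1 = 201·256 + 122 = 51578 = 0xC97A.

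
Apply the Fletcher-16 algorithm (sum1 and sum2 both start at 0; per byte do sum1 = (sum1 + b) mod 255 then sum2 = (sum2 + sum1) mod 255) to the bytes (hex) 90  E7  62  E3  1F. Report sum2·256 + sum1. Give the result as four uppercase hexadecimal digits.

80DD

Running sums (mod 255):
  after byte 0 (90): sum1=144, sum2=144
  after byte 1 (E7): sum1=120, sum2=9
  after byte 2 (62): sum1=218, sum2=227
  after byte 3 (E3): sum1=190, sum2=162
  after byte 4 (1F): sum1=221, sum2=128
Checksum = sum2·256 + sum1 = 128·256 + 221 = 32989 = 0x80DD.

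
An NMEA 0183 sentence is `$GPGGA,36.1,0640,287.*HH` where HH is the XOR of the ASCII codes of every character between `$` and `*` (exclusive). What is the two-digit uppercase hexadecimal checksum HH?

XOR the ASCII codes of the payload characters:
  'G' = 0x47 → acc = 0x47
  'P' = 0x50 → acc = 0x17
  'G' = 0x47 → acc = 0x50
  'G' = 0x47 → acc = 0x17
  'A' = 0x41 → acc = 0x56
  ',' = 0x2C → acc = 0x7A
  '3' = 0x33 → acc = 0x49
  '6' = 0x36 → acc = 0x7F
  '.' = 0x2E → acc = 0x51
  '1' = 0x31 → acc = 0x60
  ',' = 0x2C → acc = 0x4C
  '0' = 0x30 → acc = 0x7C
  '6' = 0x36 → acc = 0x4A
  '4' = 0x34 → acc = 0x7E
  '0' = 0x30 → acc = 0x4E
  ',' = 0x2C → acc = 0x62
  '2' = 0x32 → acc = 0x50
  '8' = 0x38 → acc = 0x68
  '7' = 0x37 → acc = 0x5F
  '.' = 0x2E → acc = 0x71
Checksum = 0x71.

71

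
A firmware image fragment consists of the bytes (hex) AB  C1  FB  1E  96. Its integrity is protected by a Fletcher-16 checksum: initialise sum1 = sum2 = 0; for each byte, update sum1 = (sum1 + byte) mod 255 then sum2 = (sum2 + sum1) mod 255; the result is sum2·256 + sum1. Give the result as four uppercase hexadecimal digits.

Running sums (mod 255):
  after byte 0 (AB): sum1=171, sum2=171
  after byte 1 (C1): sum1=109, sum2=25
  after byte 2 (FB): sum1=105, sum2=130
  after byte 3 (1E): sum1=135, sum2=10
  after byte 4 (96): sum1=30, sum2=40
Checksum = sum2·256 + sum1 = 40·256 + 30 = 10270 = 0x281E.

281E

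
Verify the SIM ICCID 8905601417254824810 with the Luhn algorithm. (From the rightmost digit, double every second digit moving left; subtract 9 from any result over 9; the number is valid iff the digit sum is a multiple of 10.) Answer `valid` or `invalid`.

From the right, keep odd positions and double even positions (subtract 9 from any doubled value over 9):
  doubled (positions 2,4,...): 2 8 7 1 5 8 0 1 9 → sum 41
  kept (positions 1,3,...): 0 8 2 4 2 1 1 6 0 8 → sum 32
Total = 73.
73 mod 10 = 3, so the number is invalid.

invalid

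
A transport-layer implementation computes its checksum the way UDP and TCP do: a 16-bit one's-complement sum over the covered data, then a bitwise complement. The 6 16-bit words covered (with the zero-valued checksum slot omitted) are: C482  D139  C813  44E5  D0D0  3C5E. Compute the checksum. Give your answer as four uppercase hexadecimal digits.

501B

One's-complement addition (fold any carry out of bit 15 back into bit 0):
  0xC482 + 0xD139 = 0x195BB → wrap carry → 0x95BC
  0x95BC + 0xC813 = 0x15DCF → wrap carry → 0x5DD0
  0x5DD0 + 0x44E5 = 0x0A2B5
  0xA2B5 + 0xD0D0 = 0x17385 → wrap carry → 0x7386
  0x7386 + 0x3C5E = 0x0AFE4
One's-complement sum = 0xAFE4.
Checksum = ~0xAFE4 & 0xFFFF = 0x501B.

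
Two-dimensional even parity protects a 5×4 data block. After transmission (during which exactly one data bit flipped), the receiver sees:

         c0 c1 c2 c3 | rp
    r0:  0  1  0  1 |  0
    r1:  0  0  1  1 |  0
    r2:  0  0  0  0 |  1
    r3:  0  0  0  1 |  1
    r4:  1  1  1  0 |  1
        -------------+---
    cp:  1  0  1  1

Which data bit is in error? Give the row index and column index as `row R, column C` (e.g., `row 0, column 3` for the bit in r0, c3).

Recompute each row's even parity and compare to rp:
  r0: data parity 0, sent rp 0 → ok
  r1: data parity 0, sent rp 0 → ok
  r2: data parity 0, sent rp 1 → mismatch
  r3: data parity 1, sent rp 1 → ok
  r4: data parity 1, sent rp 1 → ok
Recompute each column's even parity and compare to cp:
  c0: data parity 1, sent cp 1 → ok
  c1: data parity 0, sent cp 0 → ok
  c2: data parity 0, sent cp 1 → mismatch
  c3: data parity 1, sent cp 1 → ok
Exactly one row (r2) and one column (c2) fail → the flipped bit is at their intersection.

row 2, column 2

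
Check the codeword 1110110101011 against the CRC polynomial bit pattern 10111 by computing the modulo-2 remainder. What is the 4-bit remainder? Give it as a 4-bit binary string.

0111

Modulo-2 division of 1110110101011 by 10111:
  pos 0: 11101 XOR 10111 = 01010
  pos 1: 10101 XOR 10111 = 00010
  pos 4: 10010 XOR 10111 = 00101
  pos 6: 10110 XOR 10111 = 00001
Remainder = 0111 (nonzero — an error is detected).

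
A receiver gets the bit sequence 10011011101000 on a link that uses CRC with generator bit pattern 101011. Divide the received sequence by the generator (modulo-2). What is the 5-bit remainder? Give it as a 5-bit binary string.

Modulo-2 division of 10011011101000 by 101011:
  pos 0: 100110 XOR 101011 = 001101
  pos 2: 110111 XOR 101011 = 011100
  pos 3: 111001 XOR 101011 = 010010
  pos 4: 100100 XOR 101011 = 001111
  pos 6: 111110 XOR 101011 = 010101
  pos 7: 101010 XOR 101011 = 000001
Remainder = 00010 (nonzero — an error is detected).

00010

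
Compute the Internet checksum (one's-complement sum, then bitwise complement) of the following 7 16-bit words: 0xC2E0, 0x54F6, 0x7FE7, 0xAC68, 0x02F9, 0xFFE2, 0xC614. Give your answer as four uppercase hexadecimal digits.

One's-complement addition (fold any carry out of bit 15 back into bit 0):
  0xC2E0 + 0x54F6 = 0x117D6 → wrap carry → 0x17D7
  0x17D7 + 0x7FE7 = 0x097BE
  0x97BE + 0xAC68 = 0x14426 → wrap carry → 0x4427
  0x4427 + 0x02F9 = 0x04720
  0x4720 + 0xFFE2 = 0x14702 → wrap carry → 0x4703
  0x4703 + 0xC614 = 0x10D17 → wrap carry → 0x0D18
One's-complement sum = 0x0D18.
Checksum = ~0x0D18 & 0xFFFF = 0xF2E7.

F2E7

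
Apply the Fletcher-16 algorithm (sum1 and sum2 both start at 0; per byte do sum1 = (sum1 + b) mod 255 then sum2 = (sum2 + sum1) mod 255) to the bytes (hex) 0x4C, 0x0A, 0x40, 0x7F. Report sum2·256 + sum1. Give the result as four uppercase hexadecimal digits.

4F16

Running sums (mod 255):
  after byte 0 (0x4C): sum1=76, sum2=76
  after byte 1 (0x0A): sum1=86, sum2=162
  after byte 2 (0x40): sum1=150, sum2=57
  after byte 3 (0x7F): sum1=22, sum2=79
Checksum = sum2·256 + sum1 = 79·256 + 22 = 20246 = 0x4F16.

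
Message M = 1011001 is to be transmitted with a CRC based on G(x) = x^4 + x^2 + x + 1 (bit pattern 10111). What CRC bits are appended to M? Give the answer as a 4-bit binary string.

1100

Append 4 zeros: 10110010000. Divide by 10111 (XOR where the leading bit is 1):
  pos 0: 10110 XOR 10111 = 00001
  pos 4: 10100 XOR 10111 = 00011
Remainder (last 4 bits) = 1100. This is the CRC / FCS.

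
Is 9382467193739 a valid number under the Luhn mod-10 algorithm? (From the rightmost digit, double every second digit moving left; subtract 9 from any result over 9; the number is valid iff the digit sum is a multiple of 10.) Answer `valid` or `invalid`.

From the right, keep odd positions and double even positions (subtract 9 from any doubled value over 9):
  doubled (positions 2,4,...): 6 6 2 3 4 6 → sum 27
  kept (positions 1,3,...): 9 7 9 7 4 8 9 → sum 53
Total = 80.
80 mod 10 = 0, so the number is valid.

valid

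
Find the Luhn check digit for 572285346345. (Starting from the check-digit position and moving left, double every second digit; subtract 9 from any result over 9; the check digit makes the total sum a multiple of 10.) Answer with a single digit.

Partial digits right→left: 5 4 3 6 4 3 5 8 2 2 7 5
Double every second digit counting from the check-digit position (so the 1st, 3rd, 5th, ... of the partial from the right).
  doubled (with −9 where >9): 1 6 8 1 4 5 → sum 25
  kept as-is: 4 6 3 8 2 5 → sum 28
Total = 25 + 28 = 53.
Check digit = (10 − (53 mod 10)) mod 10 = 7.

7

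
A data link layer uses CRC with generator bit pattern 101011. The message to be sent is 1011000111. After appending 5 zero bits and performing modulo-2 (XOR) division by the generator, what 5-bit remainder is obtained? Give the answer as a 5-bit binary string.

Append 5 zeros: 101100011100000. Divide by 101011 (XOR where the leading bit is 1):
  pos 0: 101100 XOR 101011 = 000111
  pos 3: 111011 XOR 101011 = 010000
  pos 4: 100001 XOR 101011 = 001010
  pos 6: 101000 XOR 101011 = 000011
Remainder (last 5 bits) = 11000. This is the CRC / FCS.

11000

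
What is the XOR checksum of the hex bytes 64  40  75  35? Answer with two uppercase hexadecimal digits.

XOR the bytes together:
  start with 0x64
  0x64 ⊕ 0x40 = 0x24
  0x24 ⊕ 0x75 = 0x51
  0x51 ⊕ 0x35 = 0x64

64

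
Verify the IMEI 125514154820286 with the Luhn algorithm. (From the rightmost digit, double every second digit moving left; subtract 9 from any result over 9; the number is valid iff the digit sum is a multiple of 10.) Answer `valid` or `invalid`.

valid

From the right, keep odd positions and double even positions (subtract 9 from any doubled value over 9):
  doubled (positions 2,4,...): 7 0 7 1 8 1 4 → sum 28
  kept (positions 1,3,...): 6 2 2 4 1 1 5 1 → sum 22
Total = 50.
50 mod 10 = 0, so the number is valid.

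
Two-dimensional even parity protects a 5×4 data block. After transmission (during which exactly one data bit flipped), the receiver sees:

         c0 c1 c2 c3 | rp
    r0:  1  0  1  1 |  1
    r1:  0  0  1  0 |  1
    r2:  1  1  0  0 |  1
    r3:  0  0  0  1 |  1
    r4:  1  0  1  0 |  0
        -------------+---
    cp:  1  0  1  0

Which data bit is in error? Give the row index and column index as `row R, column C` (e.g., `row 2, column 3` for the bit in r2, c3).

Recompute each row's even parity and compare to rp:
  r0: data parity 1, sent rp 1 → ok
  r1: data parity 1, sent rp 1 → ok
  r2: data parity 0, sent rp 1 → mismatch
  r3: data parity 1, sent rp 1 → ok
  r4: data parity 0, sent rp 0 → ok
Recompute each column's even parity and compare to cp:
  c0: data parity 1, sent cp 1 → ok
  c1: data parity 1, sent cp 0 → mismatch
  c2: data parity 1, sent cp 1 → ok
  c3: data parity 0, sent cp 0 → ok
Exactly one row (r2) and one column (c1) fail → the flipped bit is at their intersection.

row 2, column 1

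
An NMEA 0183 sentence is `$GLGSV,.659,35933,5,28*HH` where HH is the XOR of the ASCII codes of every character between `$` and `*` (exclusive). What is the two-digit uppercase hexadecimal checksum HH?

5D

XOR the ASCII codes of the payload characters:
  'G' = 0x47 → acc = 0x47
  'L' = 0x4C → acc = 0x0B
  'G' = 0x47 → acc = 0x4C
  'S' = 0x53 → acc = 0x1F
  'V' = 0x56 → acc = 0x49
  ',' = 0x2C → acc = 0x65
  '.' = 0x2E → acc = 0x4B
  '6' = 0x36 → acc = 0x7D
  '5' = 0x35 → acc = 0x48
  '9' = 0x39 → acc = 0x71
  ',' = 0x2C → acc = 0x5D
  '3' = 0x33 → acc = 0x6E
  '5' = 0x35 → acc = 0x5B
  '9' = 0x39 → acc = 0x62
  '3' = 0x33 → acc = 0x51
  '3' = 0x33 → acc = 0x62
  ',' = 0x2C → acc = 0x4E
  '5' = 0x35 → acc = 0x7B
  ',' = 0x2C → acc = 0x57
  '2' = 0x32 → acc = 0x65
  '8' = 0x38 → acc = 0x5D
Checksum = 0x5D.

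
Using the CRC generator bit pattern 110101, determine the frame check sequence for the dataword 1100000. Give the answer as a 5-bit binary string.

01001

Append 5 zeros: 110000000000. Divide by 110101 (XOR where the leading bit is 1):
  pos 0: 110000 XOR 110101 = 000101
  pos 3: 101000 XOR 110101 = 011101
  pos 4: 111010 XOR 110101 = 001111
  pos 6: 111100 XOR 110101 = 001001
Remainder (last 5 bits) = 01001. This is the CRC / FCS.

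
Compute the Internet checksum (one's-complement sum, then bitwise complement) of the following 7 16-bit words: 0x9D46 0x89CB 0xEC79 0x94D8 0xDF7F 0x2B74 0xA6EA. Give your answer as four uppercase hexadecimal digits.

One's-complement addition (fold any carry out of bit 15 back into bit 0):
  0x9D46 + 0x89CB = 0x12711 → wrap carry → 0x2712
  0x2712 + 0xEC79 = 0x1138B → wrap carry → 0x138C
  0x138C + 0x94D8 = 0x0A864
  0xA864 + 0xDF7F = 0x187E3 → wrap carry → 0x87E4
  0x87E4 + 0x2B74 = 0x0B358
  0xB358 + 0xA6EA = 0x15A42 → wrap carry → 0x5A43
One's-complement sum = 0x5A43.
Checksum = ~0x5A43 & 0xFFFF = 0xA5BC.

A5BC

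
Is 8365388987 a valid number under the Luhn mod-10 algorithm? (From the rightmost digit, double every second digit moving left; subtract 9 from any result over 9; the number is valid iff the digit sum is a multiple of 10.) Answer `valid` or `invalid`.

From the right, keep odd positions and double even positions (subtract 9 from any doubled value over 9):
  doubled (positions 2,4,...): 7 7 6 3 7 → sum 30
  kept (positions 1,3,...): 7 9 8 5 3 → sum 32
Total = 62.
62 mod 10 = 2, so the number is invalid.

invalid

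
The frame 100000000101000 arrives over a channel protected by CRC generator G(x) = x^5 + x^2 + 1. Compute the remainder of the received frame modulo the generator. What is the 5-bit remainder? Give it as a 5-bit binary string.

10000

Modulo-2 division of 100000000101000 by 100101:
  pos 0: 100000 XOR 100101 = 000101
  pos 3: 101000 XOR 100101 = 001101
  pos 5: 110110 XOR 100101 = 010011
  pos 6: 100111 XOR 100101 = 000010
Remainder = 10000 (nonzero — an error is detected).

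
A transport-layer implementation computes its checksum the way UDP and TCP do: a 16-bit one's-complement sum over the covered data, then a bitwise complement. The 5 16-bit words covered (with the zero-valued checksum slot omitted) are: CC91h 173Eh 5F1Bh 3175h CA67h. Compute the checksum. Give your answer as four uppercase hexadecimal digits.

One's-complement addition (fold any carry out of bit 15 back into bit 0):
  0xCC91 + 0x173E = 0x0E3CF
  0xE3CF + 0x5F1B = 0x142EA → wrap carry → 0x42EB
  0x42EB + 0x3175 = 0x07460
  0x7460 + 0xCA67 = 0x13EC7 → wrap carry → 0x3EC8
One's-complement sum = 0x3EC8.
Checksum = ~0x3EC8 & 0xFFFF = 0xC137.

C137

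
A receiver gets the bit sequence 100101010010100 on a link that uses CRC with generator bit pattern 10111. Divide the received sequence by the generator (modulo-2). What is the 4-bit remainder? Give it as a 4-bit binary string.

0000

Modulo-2 division of 100101010010100 by 10111:
  pos 0: 10010 XOR 10111 = 00101
  pos 2: 10110 XOR 10111 = 00001
  pos 6: 11001 XOR 10111 = 01110
  pos 7: 11100 XOR 10111 = 01011
  pos 8: 10111 XOR 10111 = 00000
Remainder = 0000 (zero — the frame passes the CRC check).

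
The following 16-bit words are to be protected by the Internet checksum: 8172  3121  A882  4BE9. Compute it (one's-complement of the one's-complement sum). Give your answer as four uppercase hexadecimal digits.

5900

One's-complement addition (fold any carry out of bit 15 back into bit 0):
  0x8172 + 0x3121 = 0x0B293
  0xB293 + 0xA882 = 0x15B15 → wrap carry → 0x5B16
  0x5B16 + 0x4BE9 = 0x0A6FF
One's-complement sum = 0xA6FF.
Checksum = ~0xA6FF & 0xFFFF = 0x5900.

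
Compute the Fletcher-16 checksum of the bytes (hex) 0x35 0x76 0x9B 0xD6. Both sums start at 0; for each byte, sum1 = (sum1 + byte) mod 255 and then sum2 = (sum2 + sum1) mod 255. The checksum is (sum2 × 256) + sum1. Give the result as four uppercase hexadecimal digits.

461E

Running sums (mod 255):
  after byte 0 (0x35): sum1=53, sum2=53
  after byte 1 (0x76): sum1=171, sum2=224
  after byte 2 (0x9B): sum1=71, sum2=40
  after byte 3 (0xD6): sum1=30, sum2=70
Checksum = sum2·256 + sum1 = 70·256 + 30 = 17950 = 0x461E.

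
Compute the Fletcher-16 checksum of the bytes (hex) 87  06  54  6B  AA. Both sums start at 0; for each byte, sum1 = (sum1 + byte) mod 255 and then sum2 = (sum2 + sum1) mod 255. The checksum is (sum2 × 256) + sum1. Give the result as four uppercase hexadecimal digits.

Running sums (mod 255):
  after byte 0 (87): sum1=135, sum2=135
  after byte 1 (06): sum1=141, sum2=21
  after byte 2 (54): sum1=225, sum2=246
  after byte 3 (6B): sum1=77, sum2=68
  after byte 4 (AA): sum1=247, sum2=60
Checksum = sum2·256 + sum1 = 60·256 + 247 = 15607 = 0x3CF7.

3CF7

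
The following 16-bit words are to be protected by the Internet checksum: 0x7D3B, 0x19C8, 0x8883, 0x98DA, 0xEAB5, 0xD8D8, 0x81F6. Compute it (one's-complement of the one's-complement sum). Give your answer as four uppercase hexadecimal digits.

One's-complement addition (fold any carry out of bit 15 back into bit 0):
  0x7D3B + 0x19C8 = 0x09703
  0x9703 + 0x8883 = 0x11F86 → wrap carry → 0x1F87
  0x1F87 + 0x98DA = 0x0B861
  0xB861 + 0xEAB5 = 0x1A316 → wrap carry → 0xA317
  0xA317 + 0xD8D8 = 0x17BEF → wrap carry → 0x7BF0
  0x7BF0 + 0x81F6 = 0x0FDE6
One's-complement sum = 0xFDE6.
Checksum = ~0xFDE6 & 0xFFFF = 0x0219.

0219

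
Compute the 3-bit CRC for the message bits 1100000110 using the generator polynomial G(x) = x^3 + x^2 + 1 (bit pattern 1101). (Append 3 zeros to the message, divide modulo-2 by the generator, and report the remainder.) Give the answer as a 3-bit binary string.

Append 3 zeros: 1100000110000. Divide by 1101 (XOR where the leading bit is 1):
  pos 0: 1100 XOR 1101 = 0001
  pos 3: 1000 XOR 1101 = 0101
  pos 4: 1011 XOR 1101 = 0110
  pos 5: 1101 XOR 1101 = 0000
Remainder (last 3 bits) = 000. This is the CRC / FCS.

000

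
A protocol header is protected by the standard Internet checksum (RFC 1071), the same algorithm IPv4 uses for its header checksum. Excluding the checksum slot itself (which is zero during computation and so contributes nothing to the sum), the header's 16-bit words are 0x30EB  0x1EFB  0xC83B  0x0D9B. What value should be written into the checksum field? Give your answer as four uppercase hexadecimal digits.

DA42

One's-complement addition (fold any carry out of bit 15 back into bit 0):
  0x30EB + 0x1EFB = 0x04FE6
  0x4FE6 + 0xC83B = 0x11821 → wrap carry → 0x1822
  0x1822 + 0x0D9B = 0x025BD
One's-complement sum = 0x25BD.
Checksum = ~0x25BD & 0xFFFF = 0xDA42.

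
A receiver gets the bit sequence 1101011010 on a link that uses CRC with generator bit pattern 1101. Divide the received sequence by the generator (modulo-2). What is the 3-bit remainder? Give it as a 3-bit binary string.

Modulo-2 division of 1101011010 by 1101:
  pos 0: 1101 XOR 1101 = 0000
  pos 5: 1101 XOR 1101 = 0000
Remainder = 000 (zero — the frame passes the CRC check).

000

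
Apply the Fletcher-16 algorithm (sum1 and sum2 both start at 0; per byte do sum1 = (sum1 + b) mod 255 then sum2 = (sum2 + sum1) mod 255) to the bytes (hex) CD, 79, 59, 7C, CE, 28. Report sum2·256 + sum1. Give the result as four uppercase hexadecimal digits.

D214

Running sums (mod 255):
  after byte 0 (CD): sum1=205, sum2=205
  after byte 1 (79): sum1=71, sum2=21
  after byte 2 (59): sum1=160, sum2=181
  after byte 3 (7C): sum1=29, sum2=210
  after byte 4 (CE): sum1=235, sum2=190
  after byte 5 (28): sum1=20, sum2=210
Checksum = sum2·256 + sum1 = 210·256 + 20 = 53780 = 0xD214.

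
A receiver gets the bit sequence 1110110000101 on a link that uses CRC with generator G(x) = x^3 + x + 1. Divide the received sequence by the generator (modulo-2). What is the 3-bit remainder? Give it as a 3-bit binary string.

100

Modulo-2 division of 1110110000101 by 1011:
  pos 0: 1110 XOR 1011 = 0101
  pos 1: 1011 XOR 1011 = 0000
  pos 5: 1000 XOR 1011 = 0011
  pos 7: 1101 XOR 1011 = 0110
  pos 8: 1100 XOR 1011 = 0111
  pos 9: 1111 XOR 1011 = 0100
Remainder = 100 (nonzero — an error is detected).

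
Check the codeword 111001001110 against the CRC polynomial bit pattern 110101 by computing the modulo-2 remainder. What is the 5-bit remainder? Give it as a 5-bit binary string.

00001

Modulo-2 division of 111001001110 by 110101:
  pos 0: 111001 XOR 110101 = 001100
  pos 2: 110000 XOR 110101 = 000101
  pos 5: 101111 XOR 110101 = 011010
  pos 6: 110100 XOR 110101 = 000001
Remainder = 00001 (nonzero — an error is detected).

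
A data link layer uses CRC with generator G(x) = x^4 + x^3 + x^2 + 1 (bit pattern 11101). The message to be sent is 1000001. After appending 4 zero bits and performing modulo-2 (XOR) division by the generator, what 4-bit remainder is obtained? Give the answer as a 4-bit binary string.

0101

Append 4 zeros: 10000010000. Divide by 11101 (XOR where the leading bit is 1):
  pos 0: 10000 XOR 11101 = 01101
  pos 1: 11010 XOR 11101 = 00111
  pos 3: 11110 XOR 11101 = 00011
  pos 6: 11000 XOR 11101 = 00101
Remainder (last 4 bits) = 0101. This is the CRC / FCS.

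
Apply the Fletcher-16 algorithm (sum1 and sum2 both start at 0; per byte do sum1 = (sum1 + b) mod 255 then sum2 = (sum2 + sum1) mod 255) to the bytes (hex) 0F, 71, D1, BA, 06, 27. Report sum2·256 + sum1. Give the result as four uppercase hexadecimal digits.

3C3A

Running sums (mod 255):
  after byte 0 (0F): sum1=15, sum2=15
  after byte 1 (71): sum1=128, sum2=143
  after byte 2 (D1): sum1=82, sum2=225
  after byte 3 (BA): sum1=13, sum2=238
  after byte 4 (06): sum1=19, sum2=2
  after byte 5 (27): sum1=58, sum2=60
Checksum = sum2·256 + sum1 = 60·256 + 58 = 15418 = 0x3C3A.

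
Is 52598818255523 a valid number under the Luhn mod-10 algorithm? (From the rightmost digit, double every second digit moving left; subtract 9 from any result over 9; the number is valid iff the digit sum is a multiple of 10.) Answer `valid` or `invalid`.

From the right, keep odd positions and double even positions (subtract 9 from any doubled value over 9):
  doubled (positions 2,4,...): 4 1 4 2 7 1 1 → sum 20
  kept (positions 1,3,...): 3 5 5 8 8 9 2 → sum 40
Total = 60.
60 mod 10 = 0, so the number is valid.

valid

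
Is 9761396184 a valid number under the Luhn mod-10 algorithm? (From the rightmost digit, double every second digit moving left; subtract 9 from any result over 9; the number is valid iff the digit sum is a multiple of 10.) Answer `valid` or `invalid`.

From the right, keep odd positions and double even positions (subtract 9 from any doubled value over 9):
  doubled (positions 2,4,...): 7 3 6 3 9 → sum 28
  kept (positions 1,3,...): 4 1 9 1 7 → sum 22
Total = 50.
50 mod 10 = 0, so the number is valid.

valid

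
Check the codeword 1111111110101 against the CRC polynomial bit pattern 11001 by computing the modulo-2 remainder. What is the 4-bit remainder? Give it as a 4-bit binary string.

0000

Modulo-2 division of 1111111110101 by 11001:
  pos 0: 11111 XOR 11001 = 00110
  pos 2: 11011 XOR 11001 = 00010
  pos 5: 10110 XOR 11001 = 01111
  pos 6: 11111 XOR 11001 = 00110
  pos 8: 11001 XOR 11001 = 00000
Remainder = 0000 (zero — the frame passes the CRC check).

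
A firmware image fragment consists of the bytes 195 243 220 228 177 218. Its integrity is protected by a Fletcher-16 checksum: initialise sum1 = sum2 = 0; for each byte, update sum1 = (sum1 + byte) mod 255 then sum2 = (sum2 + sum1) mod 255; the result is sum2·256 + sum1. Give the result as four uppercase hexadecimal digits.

BA06

Running sums (mod 255):
  after byte 0 (195): sum1=195, sum2=195
  after byte 1 (243): sum1=183, sum2=123
  after byte 2 (220): sum1=148, sum2=16
  after byte 3 (228): sum1=121, sum2=137
  after byte 4 (177): sum1=43, sum2=180
  after byte 5 (218): sum1=6, sum2=186
Checksum = sum2·256 + sum1 = 186·256 + 6 = 47622 = 0xBA06.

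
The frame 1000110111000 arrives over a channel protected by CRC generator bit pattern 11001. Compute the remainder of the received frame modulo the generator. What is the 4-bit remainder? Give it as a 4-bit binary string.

0000

Modulo-2 division of 1000110111000 by 11001:
  pos 0: 10001 XOR 11001 = 01000
  pos 1: 10001 XOR 11001 = 01000
  pos 2: 10000 XOR 11001 = 01001
  pos 3: 10011 XOR 11001 = 01010
  pos 4: 10101 XOR 11001 = 01100
  pos 5: 11001 XOR 11001 = 00000
Remainder = 0000 (zero — the frame passes the CRC check).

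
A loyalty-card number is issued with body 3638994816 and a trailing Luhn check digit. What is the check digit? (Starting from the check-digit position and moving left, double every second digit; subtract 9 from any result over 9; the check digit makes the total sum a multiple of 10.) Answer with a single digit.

1

Partial digits right→left: 6 1 8 4 9 9 8 3 6 3
Double every second digit counting from the check-digit position (so the 1st, 3rd, 5th, ... of the partial from the right).
  doubled (with −9 where >9): 3 7 9 7 3 → sum 29
  kept as-is: 1 4 9 3 3 → sum 20
Total = 29 + 20 = 49.
Check digit = (10 − (49 mod 10)) mod 10 = 1.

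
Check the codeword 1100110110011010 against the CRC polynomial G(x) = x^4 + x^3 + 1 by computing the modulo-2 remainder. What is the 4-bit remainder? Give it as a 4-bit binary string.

0000

Modulo-2 division of 1100110110011010 by 11001:
  pos 0: 11001 XOR 11001 = 00000
  pos 5: 10110 XOR 11001 = 01111
  pos 6: 11110 XOR 11001 = 00111
  pos 8: 11111 XOR 11001 = 00110
  pos 10: 11001 XOR 11001 = 00000
Remainder = 0000 (zero — the frame passes the CRC check).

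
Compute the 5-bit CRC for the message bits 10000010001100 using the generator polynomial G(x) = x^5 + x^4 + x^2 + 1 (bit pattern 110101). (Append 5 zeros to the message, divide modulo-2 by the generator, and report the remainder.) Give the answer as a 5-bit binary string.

01001

Append 5 zeros: 1000001000110000000. Divide by 110101 (XOR where the leading bit is 1):
  pos 0: 100000 XOR 110101 = 010101
  pos 1: 101011 XOR 110101 = 011110
  pos 2: 111100 XOR 110101 = 001001
  pos 4: 100100 XOR 110101 = 010001
  pos 5: 100011 XOR 110101 = 010110
  pos 6: 101101 XOR 110101 = 011000
  pos 7: 110000 XOR 110101 = 000101
  pos 10: 101000 XOR 110101 = 011101
  pos 11: 111010 XOR 110101 = 001111
  pos 13: 111100 XOR 110101 = 001001
Remainder (last 5 bits) = 01001. This is the CRC / FCS.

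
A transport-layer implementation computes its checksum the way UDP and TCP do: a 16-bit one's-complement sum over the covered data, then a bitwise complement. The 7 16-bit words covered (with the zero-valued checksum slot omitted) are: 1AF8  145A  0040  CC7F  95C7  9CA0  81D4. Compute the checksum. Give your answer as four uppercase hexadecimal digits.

4FB1

One's-complement addition (fold any carry out of bit 15 back into bit 0):
  0x1AF8 + 0x145A = 0x02F52
  0x2F52 + 0x0040 = 0x02F92
  0x2F92 + 0xCC7F = 0x0FC11
  0xFC11 + 0x95C7 = 0x191D8 → wrap carry → 0x91D9
  0x91D9 + 0x9CA0 = 0x12E79 → wrap carry → 0x2E7A
  0x2E7A + 0x81D4 = 0x0B04E
One's-complement sum = 0xB04E.
Checksum = ~0xB04E & 0xFFFF = 0x4FB1.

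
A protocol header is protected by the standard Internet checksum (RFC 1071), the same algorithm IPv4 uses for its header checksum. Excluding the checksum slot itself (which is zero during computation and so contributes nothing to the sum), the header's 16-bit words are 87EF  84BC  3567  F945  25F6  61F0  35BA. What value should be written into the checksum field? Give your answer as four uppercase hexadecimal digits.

One's-complement addition (fold any carry out of bit 15 back into bit 0):
  0x87EF + 0x84BC = 0x10CAB → wrap carry → 0x0CAC
  0x0CAC + 0x3567 = 0x04213
  0x4213 + 0xF945 = 0x13B58 → wrap carry → 0x3B59
  0x3B59 + 0x25F6 = 0x0614F
  0x614F + 0x61F0 = 0x0C33F
  0xC33F + 0x35BA = 0x0F8F9
One's-complement sum = 0xF8F9.
Checksum = ~0xF8F9 & 0xFFFF = 0x0706.

0706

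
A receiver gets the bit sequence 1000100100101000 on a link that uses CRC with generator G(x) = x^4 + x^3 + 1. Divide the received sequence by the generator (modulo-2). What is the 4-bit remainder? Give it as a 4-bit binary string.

0001

Modulo-2 division of 1000100100101000 by 11001:
  pos 0: 10001 XOR 11001 = 01000
  pos 1: 10000 XOR 11001 = 01001
  pos 2: 10010 XOR 11001 = 01011
  pos 3: 10111 XOR 11001 = 01110
  pos 4: 11100 XOR 11001 = 00101
  pos 6: 10101 XOR 11001 = 01100
  pos 7: 11000 XOR 11001 = 00001
  pos 11: 11000 XOR 11001 = 00001
Remainder = 0001 (nonzero — an error is detected).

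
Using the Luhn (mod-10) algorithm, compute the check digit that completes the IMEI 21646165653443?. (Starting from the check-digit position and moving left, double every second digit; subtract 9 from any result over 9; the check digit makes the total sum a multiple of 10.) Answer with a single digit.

Partial digits right→left: 3 4 4 3 5 6 5 6 1 6 4 6 1 2
Double every second digit counting from the check-digit position (so the 1st, 3rd, 5th, ... of the partial from the right).
  doubled (with −9 where >9): 6 8 1 1 2 8 2 → sum 28
  kept as-is: 4 3 6 6 6 6 2 → sum 33
Total = 28 + 33 = 61.
Check digit = (10 − (61 mod 10)) mod 10 = 9.

9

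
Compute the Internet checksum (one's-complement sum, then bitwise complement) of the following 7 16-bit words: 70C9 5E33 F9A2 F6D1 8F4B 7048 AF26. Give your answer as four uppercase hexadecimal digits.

One's-complement addition (fold any carry out of bit 15 back into bit 0):
  0x70C9 + 0x5E33 = 0x0CEFC
  0xCEFC + 0xF9A2 = 0x1C89E → wrap carry → 0xC89F
  0xC89F + 0xF6D1 = 0x1BF70 → wrap carry → 0xBF71
  0xBF71 + 0x8F4B = 0x14EBC → wrap carry → 0x4EBD
  0x4EBD + 0x7048 = 0x0BF05
  0xBF05 + 0xAF26 = 0x16E2B → wrap carry → 0x6E2C
One's-complement sum = 0x6E2C.
Checksum = ~0x6E2C & 0xFFFF = 0x91D3.

91D3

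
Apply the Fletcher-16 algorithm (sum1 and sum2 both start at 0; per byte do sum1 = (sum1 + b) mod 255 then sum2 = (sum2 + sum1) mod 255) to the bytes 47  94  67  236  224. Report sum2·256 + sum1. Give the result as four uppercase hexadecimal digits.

E99E

Running sums (mod 255):
  after byte 0 (47): sum1=47, sum2=47
  after byte 1 (94): sum1=141, sum2=188
  after byte 2 (67): sum1=208, sum2=141
  after byte 3 (236): sum1=189, sum2=75
  after byte 4 (224): sum1=158, sum2=233
Checksum = sum2·256 + sum1 = 233·256 + 158 = 59806 = 0xE99E.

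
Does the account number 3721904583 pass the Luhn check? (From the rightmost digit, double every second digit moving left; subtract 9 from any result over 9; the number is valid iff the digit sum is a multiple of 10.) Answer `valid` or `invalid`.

From the right, keep odd positions and double even positions (subtract 9 from any doubled value over 9):
  doubled (positions 2,4,...): 7 8 9 4 6 → sum 34
  kept (positions 1,3,...): 3 5 0 1 7 → sum 16
Total = 50.
50 mod 10 = 0, so the number is valid.

valid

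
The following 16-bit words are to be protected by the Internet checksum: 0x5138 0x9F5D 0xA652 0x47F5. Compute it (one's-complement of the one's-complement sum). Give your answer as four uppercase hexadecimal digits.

2122

One's-complement addition (fold any carry out of bit 15 back into bit 0):
  0x5138 + 0x9F5D = 0x0F095
  0xF095 + 0xA652 = 0x196E7 → wrap carry → 0x96E8
  0x96E8 + 0x47F5 = 0x0DEDD
One's-complement sum = 0xDEDD.
Checksum = ~0xDEDD & 0xFFFF = 0x2122.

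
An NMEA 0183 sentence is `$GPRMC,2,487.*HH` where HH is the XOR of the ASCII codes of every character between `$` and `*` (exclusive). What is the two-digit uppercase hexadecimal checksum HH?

6C

XOR the ASCII codes of the payload characters:
  'G' = 0x47 → acc = 0x47
  'P' = 0x50 → acc = 0x17
  'R' = 0x52 → acc = 0x45
  'M' = 0x4D → acc = 0x08
  'C' = 0x43 → acc = 0x4B
  ',' = 0x2C → acc = 0x67
  '2' = 0x32 → acc = 0x55
  ',' = 0x2C → acc = 0x79
  '4' = 0x34 → acc = 0x4D
  '8' = 0x38 → acc = 0x75
  '7' = 0x37 → acc = 0x42
  '.' = 0x2E → acc = 0x6C
Checksum = 0x6C.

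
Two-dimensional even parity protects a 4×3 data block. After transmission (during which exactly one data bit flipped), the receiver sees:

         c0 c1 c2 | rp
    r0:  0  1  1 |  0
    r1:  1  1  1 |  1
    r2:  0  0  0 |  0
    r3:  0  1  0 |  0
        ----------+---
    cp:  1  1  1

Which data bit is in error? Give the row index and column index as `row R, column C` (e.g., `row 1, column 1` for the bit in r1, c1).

row 3, column 2

Recompute each row's even parity and compare to rp:
  r0: data parity 0, sent rp 0 → ok
  r1: data parity 1, sent rp 1 → ok
  r2: data parity 0, sent rp 0 → ok
  r3: data parity 1, sent rp 0 → mismatch
Recompute each column's even parity and compare to cp:
  c0: data parity 1, sent cp 1 → ok
  c1: data parity 1, sent cp 1 → ok
  c2: data parity 0, sent cp 1 → mismatch
Exactly one row (r3) and one column (c2) fail → the flipped bit is at their intersection.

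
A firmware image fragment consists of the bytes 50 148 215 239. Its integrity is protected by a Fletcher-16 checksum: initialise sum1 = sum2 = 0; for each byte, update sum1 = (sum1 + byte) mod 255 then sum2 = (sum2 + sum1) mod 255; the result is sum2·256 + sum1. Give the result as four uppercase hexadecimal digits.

268E

Running sums (mod 255):
  after byte 0 (50): sum1=50, sum2=50
  after byte 1 (148): sum1=198, sum2=248
  after byte 2 (215): sum1=158, sum2=151
  after byte 3 (239): sum1=142, sum2=38
Checksum = sum2·256 + sum1 = 38·256 + 142 = 9870 = 0x268E.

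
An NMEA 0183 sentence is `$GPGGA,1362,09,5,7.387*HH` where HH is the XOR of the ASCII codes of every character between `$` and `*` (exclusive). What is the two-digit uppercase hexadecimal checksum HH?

49

XOR the ASCII codes of the payload characters:
  'G' = 0x47 → acc = 0x47
  'P' = 0x50 → acc = 0x17
  'G' = 0x47 → acc = 0x50
  'G' = 0x47 → acc = 0x17
  'A' = 0x41 → acc = 0x56
  ',' = 0x2C → acc = 0x7A
  '1' = 0x31 → acc = 0x4B
  '3' = 0x33 → acc = 0x78
  '6' = 0x36 → acc = 0x4E
  '2' = 0x32 → acc = 0x7C
  ',' = 0x2C → acc = 0x50
  '0' = 0x30 → acc = 0x60
  '9' = 0x39 → acc = 0x59
  ',' = 0x2C → acc = 0x75
  '5' = 0x35 → acc = 0x40
  ',' = 0x2C → acc = 0x6C
  '7' = 0x37 → acc = 0x5B
  '.' = 0x2E → acc = 0x75
  '3' = 0x33 → acc = 0x46
  '8' = 0x38 → acc = 0x7E
  '7' = 0x37 → acc = 0x49
Checksum = 0x49.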